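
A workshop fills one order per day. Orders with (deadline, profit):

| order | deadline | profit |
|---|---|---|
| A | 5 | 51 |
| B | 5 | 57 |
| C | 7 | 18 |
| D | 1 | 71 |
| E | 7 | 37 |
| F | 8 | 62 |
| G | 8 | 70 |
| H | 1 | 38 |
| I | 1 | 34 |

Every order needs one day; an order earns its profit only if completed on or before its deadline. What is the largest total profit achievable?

366

Sort by profit descending; place each in the latest free slot ≤ its deadline.
Profit order: D=71 G=70 F=62 B=57 A=51 H=38 E=37 I=34 C=18
Assign: D→slot 1, G→slot 8, F→slot 7, B→slot 5, A→slot 4, H skipped, E→slot 6, I skipped, C→slot 3.
Slots: [1:D] [3:C] [4:A] [5:B] [6:E] [7:F] [8:G]
Profit = 71 + 18 + 51 + 57 + 37 + 62 + 70 = 366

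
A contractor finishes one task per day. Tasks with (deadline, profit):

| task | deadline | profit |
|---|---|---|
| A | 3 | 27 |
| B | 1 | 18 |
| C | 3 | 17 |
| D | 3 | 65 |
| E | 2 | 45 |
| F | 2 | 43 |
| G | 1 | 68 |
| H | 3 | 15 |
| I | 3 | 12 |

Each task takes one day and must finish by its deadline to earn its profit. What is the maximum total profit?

Take jobs in profit order; each goes to the latest open slot no later than its deadline.
Profit order: G=68 D=65 E=45 F=43 A=27 B=18 C=17 H=15 I=12
Assign: G→slot 1, D→slot 3, E→slot 2, F skipped, A skipped, B skipped, C skipped, H skipped, I skipped.
Slots: [1:G] [2:E] [3:D]
Profit = 68 + 45 + 65 = 178

178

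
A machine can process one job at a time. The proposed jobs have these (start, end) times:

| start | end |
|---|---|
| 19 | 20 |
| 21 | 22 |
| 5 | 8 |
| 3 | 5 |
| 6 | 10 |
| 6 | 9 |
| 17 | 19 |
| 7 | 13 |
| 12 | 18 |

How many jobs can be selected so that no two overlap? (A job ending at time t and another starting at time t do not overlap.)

By end time: (3,5), (5,8), (6,9), (6,10), (7,13), (12,18), (17,19), (19,20), (21,22).
Pick (3,5); next start ≥ 5 → (5,8); next start ≥ 8 → (12,18); next start ≥ 18 → (19,20); next start ≥ 20 → (21,22).
Selected 5 jobs.

5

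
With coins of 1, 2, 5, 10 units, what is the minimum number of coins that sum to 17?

Greedy: take as many of the largest coin as possible, then repeat with the remainder.
17 = 1×10 + 1×5 + 1×2
Total coins = 1 + 1 + 1 = 3

3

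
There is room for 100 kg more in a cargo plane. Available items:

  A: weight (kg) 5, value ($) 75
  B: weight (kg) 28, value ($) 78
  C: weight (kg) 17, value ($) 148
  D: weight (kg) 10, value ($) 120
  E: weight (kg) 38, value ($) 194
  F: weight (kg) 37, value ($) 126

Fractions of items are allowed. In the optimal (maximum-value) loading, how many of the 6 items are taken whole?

Order: A (75/5=15.00) > D (120/10=12.00) > C (148/17=8.71) > E (194/38=5.11) > F (126/37=3.41) > B (78/28=2.79)
Fill: take A (5 @ 75) → take D (10 @ 120) → take C (17 @ 148) → take E (38 @ 194) → take 30/37 of F → 102.16; 100/100 used.
4 item(s) taken whole; one partial (take 30/37 of F).

4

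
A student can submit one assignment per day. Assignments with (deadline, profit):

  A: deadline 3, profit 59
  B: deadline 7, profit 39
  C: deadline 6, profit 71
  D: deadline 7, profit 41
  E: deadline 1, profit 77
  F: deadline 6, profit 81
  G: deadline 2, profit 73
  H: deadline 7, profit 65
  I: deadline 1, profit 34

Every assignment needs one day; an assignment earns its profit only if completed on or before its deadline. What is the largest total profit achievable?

Sort by profit descending; place each in the latest free slot ≤ its deadline.
By profit: F(d6,81), E(d1,77), G(d2,73), C(d6,71), H(d7,65), A(d3,59), D(d7,41), B(d7,39), I(d1,34)
F→slot 6; E→slot 1; G→slot 2; C→slot 5; H→slot 7; A→slot 3; D→slot 4; B skipped; I skipped.
Profit = 77 + 73 + 59 + 41 + 71 + 81 + 65 = 467

467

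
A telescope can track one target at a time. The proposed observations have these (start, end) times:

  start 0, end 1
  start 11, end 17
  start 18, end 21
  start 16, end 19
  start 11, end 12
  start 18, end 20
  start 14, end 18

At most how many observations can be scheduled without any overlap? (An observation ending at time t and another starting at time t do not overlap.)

Sorted by end: (0,1)  (11,12)  (11,17)  (14,18)  (16,19)  (18,20)  (18,21)
take (0,1); take (11,12); skip (11,17); take (14,18); take (18,20); skip (18,21).
Selected 4 observations.

4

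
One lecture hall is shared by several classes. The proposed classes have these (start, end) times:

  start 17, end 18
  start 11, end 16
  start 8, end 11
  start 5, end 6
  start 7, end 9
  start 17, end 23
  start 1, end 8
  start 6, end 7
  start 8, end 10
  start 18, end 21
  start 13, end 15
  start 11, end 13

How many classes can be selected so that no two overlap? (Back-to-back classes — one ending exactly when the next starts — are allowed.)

Sort by end time and greedily take each interval whose start is ≥ the last chosen end.
By end time: (5,6), (6,7), (1,8), (7,9), (8,10), (8,11), (11,13), (13,15), (11,16), (17,18), (18,21), (17,23).
Pick (5,6); next start ≥ 6 → (6,7); next start ≥ 7 → (7,9); next start ≥ 9 → (11,13); next start ≥ 13 → (13,15); next start ≥ 15 → (17,18); next start ≥ 18 → (18,21).
Selected 7 classes.

7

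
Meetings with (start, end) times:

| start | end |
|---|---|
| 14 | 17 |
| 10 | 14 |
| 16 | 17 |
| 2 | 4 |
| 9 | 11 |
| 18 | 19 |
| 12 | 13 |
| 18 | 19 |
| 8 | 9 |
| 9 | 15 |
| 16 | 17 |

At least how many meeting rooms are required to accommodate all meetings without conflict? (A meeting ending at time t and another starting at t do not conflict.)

starts: [2, 8, 9, 9, 10, 12, 14, 16, 16, 18, 18]
ends:   [4, 9, 11, 13, 14, 15, 17, 17, 17, 19, 19]
s2→1 e4→0 s8→1 e9→0 s9→1 s9→2 s10→3  — peak 3.

3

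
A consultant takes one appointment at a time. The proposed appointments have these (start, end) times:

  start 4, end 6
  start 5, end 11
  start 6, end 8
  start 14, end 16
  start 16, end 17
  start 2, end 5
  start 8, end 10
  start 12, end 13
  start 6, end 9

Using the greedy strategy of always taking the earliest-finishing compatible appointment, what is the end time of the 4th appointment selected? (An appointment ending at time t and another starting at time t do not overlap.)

Greedy by earliest finish: after sorting by end time, pick each interval compatible with the last pick.
Sorted by end: (2,5)  (4,6)  (6,8)  (6,9)  (8,10)  (5,11)  (12,13)  (14,16)  (16,17)
take (2,5); take (6,8); take (8,10); take (12,13); take (14,16); take (16,17).
Selected: (2,5) (6,8) (8,10) (12,13) (14,16) (16,17)

13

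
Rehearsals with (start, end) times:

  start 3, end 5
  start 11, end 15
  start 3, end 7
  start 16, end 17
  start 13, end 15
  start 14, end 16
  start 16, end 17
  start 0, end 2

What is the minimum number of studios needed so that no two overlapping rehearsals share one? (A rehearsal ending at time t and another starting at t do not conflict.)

The answer is the maximum number of intervals overlapping at any instant.
Events (time:±→running): 0:+→1 2:-→0 3:+→1 3:+→2 5:-→1 7:-→0 11:+→1 13:+→2 14:+→3 … peak 3.

3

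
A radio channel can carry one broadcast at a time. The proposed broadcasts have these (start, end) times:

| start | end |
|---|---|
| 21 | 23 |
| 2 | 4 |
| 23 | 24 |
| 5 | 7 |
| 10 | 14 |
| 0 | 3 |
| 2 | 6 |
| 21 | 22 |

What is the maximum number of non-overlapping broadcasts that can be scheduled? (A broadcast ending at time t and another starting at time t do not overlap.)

By end time: (0,3), (2,4), (2,6), (5,7), (10,14), (21,22), (21,23), (23,24).
Pick (0,3); next start ≥ 3 → (5,7); next start ≥ 7 → (10,14); next start ≥ 14 → (21,22); next start ≥ 22 → (23,24).
Selected 5 broadcasts.

5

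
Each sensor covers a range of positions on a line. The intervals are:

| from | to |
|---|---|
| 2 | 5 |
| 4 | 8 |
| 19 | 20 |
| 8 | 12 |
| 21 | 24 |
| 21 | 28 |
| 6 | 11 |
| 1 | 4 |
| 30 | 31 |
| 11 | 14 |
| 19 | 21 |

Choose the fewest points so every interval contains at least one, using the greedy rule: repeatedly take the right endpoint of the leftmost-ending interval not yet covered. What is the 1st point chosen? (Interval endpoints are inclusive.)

4

Sort by right endpoint; whenever an interval is uncovered, place a point at its right end.
Sorted: [1,4] [2,5] [4,8] [6,11] [8,12] [11,14] [19,20] [19,21] [21,24] [21,28] [30,31]
{[1,4],[2,5],[4,8]} hit by 4; {[6,11],[8,12],[11,14]} hit by 11; {[19,20],[19,21]} hit by 20; {[21,24],[21,28]} hit by 24; {[30,31]} hit by 31.
Points: 4, 11, 20, 24, 31 (5 total).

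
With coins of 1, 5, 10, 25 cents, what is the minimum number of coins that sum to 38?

5

Greedy: take as many of the largest coin as possible, then repeat with the remainder.
38 − 1×25→13 − 1×10→3 − 3×1→0
Total coins = 1 + 1 + 3 = 5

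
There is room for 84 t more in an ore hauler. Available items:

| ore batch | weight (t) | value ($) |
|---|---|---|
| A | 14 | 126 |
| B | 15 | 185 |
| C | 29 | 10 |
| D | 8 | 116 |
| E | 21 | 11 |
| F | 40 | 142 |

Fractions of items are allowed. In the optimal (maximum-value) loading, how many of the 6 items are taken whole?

Sort by value per unit weight and fill in that order.
Order: D (116/8=14.50) > B (185/15=12.33) > A (126/14=9.00) > F (142/40=3.55) > E (11/21=0.52) > C (10/29=0.34)
Fill: take D (8 @ 116) → take B (15 @ 185) → take A (14 @ 126) → take F (40 @ 142) → take 7/21 of E → 3.67; 84/84 used.
4 item(s) taken whole; one partial (take 7/21 of E).

4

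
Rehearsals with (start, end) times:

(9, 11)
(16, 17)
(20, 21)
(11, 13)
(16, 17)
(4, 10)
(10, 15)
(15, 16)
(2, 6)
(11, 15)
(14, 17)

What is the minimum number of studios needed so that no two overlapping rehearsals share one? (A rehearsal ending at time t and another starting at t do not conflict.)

Events (time:±→running): 2:+→1 4:+→2 6:-→1 9:+→2 10:-→1 10:+→2 11:-→1 11:+→2 11:+→3 … peak 3.

3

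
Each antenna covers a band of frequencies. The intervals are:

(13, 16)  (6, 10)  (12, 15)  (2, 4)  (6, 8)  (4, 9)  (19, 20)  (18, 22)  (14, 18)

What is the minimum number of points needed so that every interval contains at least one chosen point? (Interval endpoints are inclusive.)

Sort by right endpoint; whenever an interval is uncovered, place a point at its right end.
By right end: [2,4]  [6,8]  [4,9]  [6,10]  [12,15]  [13,16]  [14,18]  [19,20]  [18,22]
[2,4] uncovered → point at 4; [6,8] uncovered → point at 8; [12,15] uncovered → point at 15; [19,20] uncovered → point at 20.
Points: 4, 8, 15, 20 (4 total).

4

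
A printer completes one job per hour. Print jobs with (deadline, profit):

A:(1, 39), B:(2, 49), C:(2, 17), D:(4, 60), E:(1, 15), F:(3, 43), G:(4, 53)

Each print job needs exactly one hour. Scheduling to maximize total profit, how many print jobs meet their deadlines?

Profit order: D=60 G=53 B=49 F=43 A=39 C=17 E=15
Assign: D→slot 4, G→slot 3, B→slot 2, F→slot 1, A skipped, C skipped, E skipped.
Slots: [1:F] [2:B] [3:G] [4:D]
4 of 7 scheduled.

4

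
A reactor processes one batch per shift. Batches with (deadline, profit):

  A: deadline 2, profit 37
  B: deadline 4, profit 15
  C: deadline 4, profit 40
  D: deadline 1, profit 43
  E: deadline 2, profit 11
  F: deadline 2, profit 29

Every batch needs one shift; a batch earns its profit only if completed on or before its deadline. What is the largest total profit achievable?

By profit: D(d1,43), C(d4,40), A(d2,37), F(d2,29), B(d4,15), E(d2,11)
D→slot 1; C→slot 4; A→slot 2; F skipped; B→slot 3; E skipped.
Profit = 43 + 37 + 15 + 40 = 135

135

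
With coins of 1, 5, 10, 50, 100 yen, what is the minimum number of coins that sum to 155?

3

Use the largest denomination that fits, subtract, and repeat.
155 − 1×100→55 − 1×50→5 − 1×5→0
Total coins = 1 + 1 + 1 = 3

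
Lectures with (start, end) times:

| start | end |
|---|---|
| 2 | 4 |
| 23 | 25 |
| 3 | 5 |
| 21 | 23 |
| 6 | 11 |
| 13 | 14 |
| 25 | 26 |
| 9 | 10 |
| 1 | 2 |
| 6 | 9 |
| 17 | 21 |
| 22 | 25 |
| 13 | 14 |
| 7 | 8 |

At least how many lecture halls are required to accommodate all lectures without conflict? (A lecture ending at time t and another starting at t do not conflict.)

Count concurrent intervals with a sweep; the peak is the room count.
starts: [1, 2, 3, 6, 6, 7, 9, 13, 13, 17, 21, 22, 23, 25]
ends:   [2, 4, 5, 8, 9, 10, 11, 14, 14, 21, 23, 25, 25, 26]
s1→1 e2→0 s2→1 s3→2 e4→1 e5→0 s6→1 s6→2 s7→3  — peak 3.

3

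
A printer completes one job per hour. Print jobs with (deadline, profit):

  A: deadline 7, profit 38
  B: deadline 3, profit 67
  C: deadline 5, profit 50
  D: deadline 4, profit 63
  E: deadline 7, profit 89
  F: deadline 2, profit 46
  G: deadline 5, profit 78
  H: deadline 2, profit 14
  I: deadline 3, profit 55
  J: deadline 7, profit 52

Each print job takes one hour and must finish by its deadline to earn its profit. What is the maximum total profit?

By profit: E(d7,89), G(d5,78), B(d3,67), D(d4,63), I(d3,55), J(d7,52), C(d5,50), F(d2,46), A(d7,38), H(d2,14)
E→slot 7; G→slot 5; B→slot 3; D→slot 4; I→slot 2; J→slot 6; C→slot 1; F skipped; A skipped; H skipped.
Profit = 50 + 55 + 67 + 63 + 78 + 52 + 89 = 454

454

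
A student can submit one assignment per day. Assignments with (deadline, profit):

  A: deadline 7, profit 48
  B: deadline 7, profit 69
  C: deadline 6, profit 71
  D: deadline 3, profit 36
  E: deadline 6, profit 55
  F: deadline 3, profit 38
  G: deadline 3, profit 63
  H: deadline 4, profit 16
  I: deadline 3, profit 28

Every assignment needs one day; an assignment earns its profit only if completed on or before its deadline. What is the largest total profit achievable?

Take jobs in profit order; each goes to the latest open slot no later than its deadline.
Profit order: C=71 B=69 G=63 E=55 A=48 F=38 D=36 I=28 H=16
Assign: C→slot 6, B→slot 7, G→slot 3, E→slot 5, A→slot 4, F→slot 2, D→slot 1, I skipped, H skipped.
Slots: [1:D] [2:F] [3:G] [4:A] [5:E] [6:C] [7:B]
Profit = 36 + 38 + 63 + 48 + 55 + 71 + 69 = 380

380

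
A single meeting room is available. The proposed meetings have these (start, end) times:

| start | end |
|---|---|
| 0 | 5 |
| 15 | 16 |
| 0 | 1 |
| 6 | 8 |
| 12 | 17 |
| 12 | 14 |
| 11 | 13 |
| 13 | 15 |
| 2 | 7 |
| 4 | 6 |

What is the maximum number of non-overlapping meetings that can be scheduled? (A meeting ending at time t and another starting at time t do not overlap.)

6

By end time: (0,1), (0,5), (4,6), (2,7), (6,8), (11,13), (12,14), (13,15), (15,16), (12,17).
Pick (0,1); next start ≥ 1 → (4,6); next start ≥ 6 → (6,8); next start ≥ 8 → (11,13); next start ≥ 13 → (13,15); next start ≥ 15 → (15,16).
Selected 6 meetings.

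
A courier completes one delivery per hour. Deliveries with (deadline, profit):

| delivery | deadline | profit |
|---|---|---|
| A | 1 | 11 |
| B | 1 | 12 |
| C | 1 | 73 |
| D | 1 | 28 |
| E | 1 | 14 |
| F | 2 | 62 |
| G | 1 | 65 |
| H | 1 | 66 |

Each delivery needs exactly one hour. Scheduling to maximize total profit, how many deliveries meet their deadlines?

2

Take jobs in profit order; each goes to the latest open slot no later than its deadline.
Profit order: C=73 H=66 G=65 F=62 D=28 E=14 B=12 A=11
Assign: C→slot 1, H skipped, G skipped, F→slot 2, D skipped, E skipped, B skipped, A skipped.
Slots: [1:C] [2:F]
2 of 8 scheduled.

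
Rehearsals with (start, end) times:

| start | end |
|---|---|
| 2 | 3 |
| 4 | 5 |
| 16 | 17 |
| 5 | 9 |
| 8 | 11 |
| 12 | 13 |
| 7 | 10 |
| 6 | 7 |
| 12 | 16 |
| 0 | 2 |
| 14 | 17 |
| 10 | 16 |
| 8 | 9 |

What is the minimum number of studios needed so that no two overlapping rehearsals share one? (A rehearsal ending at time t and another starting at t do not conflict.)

4

The answer is the maximum number of intervals overlapping at any instant.
Events (time:±→running): 0:+→1 2:-→0 2:+→1 3:-→0 4:+→1 5:-→0 5:+→1 6:+→2 7:-→1 7:+→2 8:+→3 8:+→4 … peak 4.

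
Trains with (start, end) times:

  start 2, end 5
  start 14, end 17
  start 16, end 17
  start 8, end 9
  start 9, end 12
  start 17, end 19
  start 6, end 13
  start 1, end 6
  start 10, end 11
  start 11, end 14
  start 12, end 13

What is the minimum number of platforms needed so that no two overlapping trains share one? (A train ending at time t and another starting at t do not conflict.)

3

Count concurrent intervals with a sweep; the peak is the room count.
starts: [1, 2, 6, 8, 9, 10, 11, 12, 14, 16, 17]
ends:   [5, 6, 9, 11, 12, 13, 13, 14, 17, 17, 19]
s1→1 s2→2 e5→1 e6→0 s6→1 s8→2 e9→1 s9→2 s10→3  — peak 3.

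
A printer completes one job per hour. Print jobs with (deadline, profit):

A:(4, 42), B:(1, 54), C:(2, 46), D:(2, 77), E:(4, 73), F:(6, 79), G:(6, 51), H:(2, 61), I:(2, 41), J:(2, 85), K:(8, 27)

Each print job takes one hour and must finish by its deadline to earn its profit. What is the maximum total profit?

434

Profit order: J=85 F=79 D=77 E=73 H=61 B=54 G=51 C=46 A=42 I=41 K=27
Assign: J→slot 2, F→slot 6, D→slot 1, E→slot 4, H skipped, B skipped, G→slot 5, C skipped, A→slot 3, I skipped, K→slot 8.
Slots: [1:D] [2:J] [3:A] [4:E] [5:G] [6:F] [8:K]
Profit = 77 + 85 + 42 + 73 + 51 + 79 + 27 = 434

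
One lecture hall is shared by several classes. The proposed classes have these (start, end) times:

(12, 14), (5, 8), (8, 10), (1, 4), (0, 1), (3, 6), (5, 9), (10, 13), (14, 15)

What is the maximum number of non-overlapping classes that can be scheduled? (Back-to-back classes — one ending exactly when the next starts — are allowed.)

By end time: (0,1), (1,4), (3,6), (5,8), (5,9), (8,10), (10,13), (12,14), (14,15).
Pick (0,1); next start ≥ 1 → (1,4); next start ≥ 4 → (5,8); next start ≥ 8 → (8,10); next start ≥ 10 → (10,13); next start ≥ 13 → (14,15).
Selected 6 classes.

6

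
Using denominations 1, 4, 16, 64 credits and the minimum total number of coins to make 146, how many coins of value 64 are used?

2

146 − 2×64→18 − 1×16→2 − 2×1→0
Count of 64: 2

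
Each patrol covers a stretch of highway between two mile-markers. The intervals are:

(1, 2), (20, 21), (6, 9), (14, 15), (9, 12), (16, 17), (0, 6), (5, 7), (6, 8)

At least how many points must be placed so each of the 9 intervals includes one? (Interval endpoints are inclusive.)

6

Process intervals by earliest right end; each time one isn't hit yet, stab at its right endpoint.
By right end: [1,2]  [0,6]  [5,7]  [6,8]  [6,9]  [9,12]  [14,15]  [16,17]  [20,21]
[1,2] uncovered → point at 2; [5,7] uncovered → point at 7; [9,12] uncovered → point at 12; [14,15] uncovered → point at 15; [16,17] uncovered → point at 17; [20,21] uncovered → point at 21.
Points: 2, 7, 12, 15, 17, 21 (6 total).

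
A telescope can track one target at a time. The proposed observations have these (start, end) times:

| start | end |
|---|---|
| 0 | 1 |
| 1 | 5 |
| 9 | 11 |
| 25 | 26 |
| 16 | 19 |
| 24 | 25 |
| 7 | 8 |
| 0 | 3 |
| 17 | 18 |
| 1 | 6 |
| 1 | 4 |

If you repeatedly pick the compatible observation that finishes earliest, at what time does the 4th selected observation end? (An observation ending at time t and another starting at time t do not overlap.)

By end time: (0,1), (0,3), (1,4), (1,5), (1,6), (7,8), (9,11), (17,18), (16,19), (24,25), (25,26).
Pick (0,1); next start ≥ 1 → (1,4); next start ≥ 4 → (7,8); next start ≥ 8 → (9,11); next start ≥ 11 → (17,18); next start ≥ 18 → (24,25); next start ≥ 25 → (25,26).
Selected: (0,1) (1,4) (7,8) (9,11) (17,18) (24,25) (25,26)

11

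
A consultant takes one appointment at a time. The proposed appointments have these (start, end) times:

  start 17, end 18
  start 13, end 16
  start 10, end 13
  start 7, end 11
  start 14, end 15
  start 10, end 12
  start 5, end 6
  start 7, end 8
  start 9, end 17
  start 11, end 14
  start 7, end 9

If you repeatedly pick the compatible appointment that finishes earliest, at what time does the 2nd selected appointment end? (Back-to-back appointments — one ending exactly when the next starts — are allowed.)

Order by finish time; keep every interval that doesn't clash with the previous kept one.
Sorted by end: (5,6)  (7,8)  (7,9)  (7,11)  (10,12)  (10,13)  (11,14)  (14,15)  (13,16)  (9,17)  (17,18)
take (5,6); take (7,8); skip (7,9); take (10,12); take (14,15); skip (13,16); skip (9,17); take (17,18).
Selected: (5,6) (7,8) (10,12) (14,15) (17,18)

8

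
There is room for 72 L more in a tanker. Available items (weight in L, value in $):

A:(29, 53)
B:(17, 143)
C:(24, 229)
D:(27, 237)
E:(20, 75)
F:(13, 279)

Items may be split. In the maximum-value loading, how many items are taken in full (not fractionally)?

3

Ratios (sorted): F 21.46, C 9.54, D 8.78, B 8.41, E 3.75, A 1.83
take F (13 @ 279); take C (24 @ 229); take D (27 @ 237); take 8/17 of B → 67.29. Capacity used 72/72.
3 item(s) taken whole; one partial (take 8/17 of B).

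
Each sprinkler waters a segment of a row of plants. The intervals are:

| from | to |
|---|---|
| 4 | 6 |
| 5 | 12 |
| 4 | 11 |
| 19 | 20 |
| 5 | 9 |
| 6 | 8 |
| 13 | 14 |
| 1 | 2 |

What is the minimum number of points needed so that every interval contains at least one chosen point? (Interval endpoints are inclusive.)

By right end: [1,2]  [4,6]  [6,8]  [5,9]  [4,11]  [5,12]  [13,14]  [19,20]
[1,2] uncovered → point at 2; [4,6] uncovered → point at 6; [13,14] uncovered → point at 14; [19,20] uncovered → point at 20.
Points: 2, 6, 14, 20 (4 total).

4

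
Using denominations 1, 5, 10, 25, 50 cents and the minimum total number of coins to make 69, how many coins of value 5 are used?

Greedy: take as many of the largest coin as possible, then repeat with the remainder.
69 − 1×50→19 − 1×10→9 − 1×5→4 − 4×1→0
Count of 5: 1

1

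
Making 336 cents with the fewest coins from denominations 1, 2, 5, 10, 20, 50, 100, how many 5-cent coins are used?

1

Greedy: take as many of the largest coin as possible, then repeat with the remainder.
336 = 3×100 + 1×20 + 1×10 + 1×5 + 1×1
Count of 5: 1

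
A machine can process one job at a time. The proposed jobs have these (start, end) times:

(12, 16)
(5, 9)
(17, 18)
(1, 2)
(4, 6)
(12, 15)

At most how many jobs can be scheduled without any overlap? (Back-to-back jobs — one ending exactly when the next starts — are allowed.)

Order by finish time; keep every interval that doesn't clash with the previous kept one.
Sorted by end: (1,2)  (4,6)  (5,9)  (12,15)  (12,16)  (17,18)
take (1,2); take (4,6); skip (5,9); take (12,15); skip (12,16); take (17,18).
Selected 4 jobs.

4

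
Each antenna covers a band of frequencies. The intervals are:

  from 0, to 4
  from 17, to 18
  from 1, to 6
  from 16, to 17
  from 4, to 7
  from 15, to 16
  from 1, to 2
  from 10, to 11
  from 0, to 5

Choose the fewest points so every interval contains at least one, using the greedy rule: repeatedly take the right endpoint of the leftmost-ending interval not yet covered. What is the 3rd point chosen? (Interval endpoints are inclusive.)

11

Sorted: [1,2] [0,4] [0,5] [1,6] [4,7] [10,11] [15,16] [16,17] [17,18]
{[1,2],[0,4],[0,5],[1,6]} hit by 2; {[4,7]} hit by 7; {[10,11]} hit by 11; {[15,16],[16,17]} hit by 16; {[17,18]} hit by 18.
Points: 2, 7, 11, 16, 18 (5 total).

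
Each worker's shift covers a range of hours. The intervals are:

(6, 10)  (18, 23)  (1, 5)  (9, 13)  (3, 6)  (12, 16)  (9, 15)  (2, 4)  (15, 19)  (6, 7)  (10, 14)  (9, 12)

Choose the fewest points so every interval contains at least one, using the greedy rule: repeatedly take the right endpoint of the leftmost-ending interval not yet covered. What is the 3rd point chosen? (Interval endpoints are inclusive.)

12

Process intervals by earliest right end; each time one isn't hit yet, stab at its right endpoint.
By right end: [2,4]  [1,5]  [3,6]  [6,7]  [6,10]  [9,12]  [9,13]  [10,14]  [9,15]  [12,16]  [15,19]  [18,23]
[2,4] uncovered → point at 4; [6,7] uncovered → point at 7; [9,12] uncovered → point at 12; [15,19] uncovered → point at 19.
Points: 4, 7, 12, 19 (4 total).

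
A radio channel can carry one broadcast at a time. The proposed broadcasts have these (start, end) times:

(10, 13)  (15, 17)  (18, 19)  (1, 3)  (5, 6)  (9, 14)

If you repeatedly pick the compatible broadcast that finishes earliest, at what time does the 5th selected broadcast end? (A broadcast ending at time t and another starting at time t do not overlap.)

By end time: (1,3), (5,6), (10,13), (9,14), (15,17), (18,19).
Pick (1,3); next start ≥ 3 → (5,6); next start ≥ 6 → (10,13); next start ≥ 13 → (15,17); next start ≥ 17 → (18,19).
Selected: (1,3) (5,6) (10,13) (15,17) (18,19)

19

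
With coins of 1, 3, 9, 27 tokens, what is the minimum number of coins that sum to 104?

Greedy: take as many of the largest coin as possible, then repeat with the remainder.
104 − 3×27→23 − 2×9→5 − 1×3→2 − 2×1→0
Total coins = 3 + 2 + 1 + 2 = 8

8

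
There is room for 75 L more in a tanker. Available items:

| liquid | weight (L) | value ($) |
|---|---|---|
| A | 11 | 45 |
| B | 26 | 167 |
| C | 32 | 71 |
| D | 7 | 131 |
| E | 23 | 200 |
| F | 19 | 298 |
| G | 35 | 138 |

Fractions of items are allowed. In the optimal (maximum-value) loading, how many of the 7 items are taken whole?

Greedy by value/weight ratio, highest first.
Ratios (sorted): D 18.71, F 15.68, E 8.70, B 6.42, A 4.09, G 3.94, C 2.22
take D (7 @ 131); take F (19 @ 298); take E (23 @ 200); take B (26 @ 167). Capacity used 75/75.
4 item(s) taken whole.

4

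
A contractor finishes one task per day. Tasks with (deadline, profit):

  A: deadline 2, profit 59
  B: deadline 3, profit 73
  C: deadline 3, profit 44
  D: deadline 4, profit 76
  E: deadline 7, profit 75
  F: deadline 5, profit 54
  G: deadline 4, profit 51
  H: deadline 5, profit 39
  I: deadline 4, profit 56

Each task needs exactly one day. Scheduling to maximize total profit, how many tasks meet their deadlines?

6

By profit: D(d4,76), E(d7,75), B(d3,73), A(d2,59), I(d4,56), F(d5,54), G(d4,51), C(d3,44), H(d5,39)
D→slot 4; E→slot 7; B→slot 3; A→slot 2; I→slot 1; F→slot 5; G skipped; C skipped; H skipped.
6 of 9 scheduled.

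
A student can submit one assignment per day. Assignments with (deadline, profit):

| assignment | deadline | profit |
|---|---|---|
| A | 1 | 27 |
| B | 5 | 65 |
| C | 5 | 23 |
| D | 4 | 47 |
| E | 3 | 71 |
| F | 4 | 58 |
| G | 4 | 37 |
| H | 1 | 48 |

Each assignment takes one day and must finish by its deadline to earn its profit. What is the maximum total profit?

289

Profit order: E=71 B=65 F=58 H=48 D=47 G=37 A=27 C=23
Assign: E→slot 3, B→slot 5, F→slot 4, H→slot 1, D→slot 2, G skipped, A skipped, C skipped.
Slots: [1:H] [2:D] [3:E] [4:F] [5:B]
Profit = 48 + 47 + 71 + 58 + 65 = 289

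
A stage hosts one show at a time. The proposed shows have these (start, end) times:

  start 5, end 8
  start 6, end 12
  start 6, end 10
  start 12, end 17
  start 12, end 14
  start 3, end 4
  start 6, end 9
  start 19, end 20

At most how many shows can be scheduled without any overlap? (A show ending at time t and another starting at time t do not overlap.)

4

Greedy by earliest finish: after sorting by end time, pick each interval compatible with the last pick.
Sorted by end: (3,4)  (5,8)  (6,9)  (6,10)  (6,12)  (12,14)  (12,17)  (19,20)
take (3,4); take (5,8); take (12,14); take (19,20).
Selected 4 shows.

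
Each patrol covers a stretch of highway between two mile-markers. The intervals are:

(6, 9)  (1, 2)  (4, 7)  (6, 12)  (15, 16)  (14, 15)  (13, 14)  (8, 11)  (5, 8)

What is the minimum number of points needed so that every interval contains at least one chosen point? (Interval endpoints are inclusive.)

Sorted: [1,2] [4,7] [5,8] [6,9] [8,11] [6,12] [13,14] [14,15] [15,16]
{[1,2]} hit by 2; {[4,7],[5,8],[6,9]} hit by 7; {[8,11],[6,12]} hit by 11; {[13,14],[14,15]} hit by 14; {[15,16]} hit by 16.
Points: 2, 7, 11, 14, 16 (5 total).

5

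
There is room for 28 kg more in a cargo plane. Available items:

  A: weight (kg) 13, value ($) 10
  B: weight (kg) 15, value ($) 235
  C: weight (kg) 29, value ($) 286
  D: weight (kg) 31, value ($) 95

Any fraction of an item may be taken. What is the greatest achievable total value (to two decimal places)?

Ratios (sorted): B 15.67, C 9.86, D 3.06, A 0.77
take B (15 @ 235); take 13/29 of C → 128.21. Capacity used 28/28.
Total value = 363.21

363.21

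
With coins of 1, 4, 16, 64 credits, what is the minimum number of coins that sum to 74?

74 − 1×64→10 − 2×4→2 − 2×1→0
Total coins = 1 + 2 + 2 = 5

5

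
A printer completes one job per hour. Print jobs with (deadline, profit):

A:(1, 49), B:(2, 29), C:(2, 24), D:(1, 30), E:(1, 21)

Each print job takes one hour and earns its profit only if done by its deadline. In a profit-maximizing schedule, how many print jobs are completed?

Profit order: A=49 D=30 B=29 C=24 E=21
Assign: A→slot 1, D skipped, B→slot 2, C skipped, E skipped.
Slots: [1:A] [2:B]
2 of 5 scheduled.

2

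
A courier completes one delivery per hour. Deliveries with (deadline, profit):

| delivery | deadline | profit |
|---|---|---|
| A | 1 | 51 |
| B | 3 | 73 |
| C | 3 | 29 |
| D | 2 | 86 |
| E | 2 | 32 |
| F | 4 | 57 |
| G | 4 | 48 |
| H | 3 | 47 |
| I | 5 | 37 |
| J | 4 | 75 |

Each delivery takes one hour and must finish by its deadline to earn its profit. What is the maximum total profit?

328

Profit order: D=86 J=75 B=73 F=57 A=51 G=48 H=47 I=37 E=32 C=29
Assign: D→slot 2, J→slot 4, B→slot 3, F→slot 1, A skipped, G skipped, H skipped, I→slot 5, E skipped, C skipped.
Slots: [1:F] [2:D] [3:B] [4:J] [5:I]
Profit = 57 + 86 + 73 + 75 + 37 = 328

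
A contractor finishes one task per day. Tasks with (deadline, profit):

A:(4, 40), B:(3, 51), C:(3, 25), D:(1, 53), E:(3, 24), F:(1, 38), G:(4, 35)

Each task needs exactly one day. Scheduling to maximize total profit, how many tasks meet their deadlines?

4

Take jobs in profit order; each goes to the latest open slot no later than its deadline.
By profit: D(d1,53), B(d3,51), A(d4,40), F(d1,38), G(d4,35), C(d3,25), E(d3,24)
D→slot 1; B→slot 3; A→slot 4; F skipped; G→slot 2; C skipped; E skipped.
4 of 7 scheduled.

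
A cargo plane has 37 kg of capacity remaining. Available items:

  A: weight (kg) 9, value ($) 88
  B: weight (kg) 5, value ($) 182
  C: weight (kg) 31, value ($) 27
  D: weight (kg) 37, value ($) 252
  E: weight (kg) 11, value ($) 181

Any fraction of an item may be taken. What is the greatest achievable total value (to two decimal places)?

532.73

Order: B (182/5=36.40) > E (181/11=16.45) > A (88/9=9.78) > D (252/37=6.81) > C (27/31=0.87)
Fill: take B (5 @ 182) → take E (11 @ 181) → take A (9 @ 88) → take 12/37 of D → 81.73; 37/37 used.
Total value = 532.73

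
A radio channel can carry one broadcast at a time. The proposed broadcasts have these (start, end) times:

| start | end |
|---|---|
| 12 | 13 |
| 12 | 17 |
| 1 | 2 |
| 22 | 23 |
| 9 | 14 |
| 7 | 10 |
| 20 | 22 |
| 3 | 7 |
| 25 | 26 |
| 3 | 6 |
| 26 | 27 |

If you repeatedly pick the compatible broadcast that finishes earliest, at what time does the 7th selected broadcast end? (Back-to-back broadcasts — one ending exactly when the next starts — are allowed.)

26

Sorted by end: (1,2)  (3,6)  (3,7)  (7,10)  (12,13)  (9,14)  (12,17)  (20,22)  (22,23)  (25,26)  (26,27)
take (1,2); take (3,6); skip (3,7); take (7,10); take (12,13); skip (12,17); take (20,22); take (22,23); take (25,26); take (26,27).
Selected: (1,2) (3,6) (7,10) (12,13) (20,22) (22,23) (25,26) (26,27)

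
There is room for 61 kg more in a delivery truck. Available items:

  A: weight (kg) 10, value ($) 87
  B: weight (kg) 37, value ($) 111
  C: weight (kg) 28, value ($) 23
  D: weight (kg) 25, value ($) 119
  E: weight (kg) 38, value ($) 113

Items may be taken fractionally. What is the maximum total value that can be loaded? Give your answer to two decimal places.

Sort by value per unit weight and fill in that order.
Order: A (87/10=8.70) > D (119/25=4.76) > B (111/37=3.00) > E (113/38=2.97) > C (23/28=0.82)
Fill: take A (10 @ 87) → take D (25 @ 119) → take 26/37 of B → 78.00; 61/61 used.
Total value = 284.00

284.00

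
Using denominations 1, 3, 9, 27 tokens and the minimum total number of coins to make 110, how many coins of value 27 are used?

4

110 − 4×27→2 − 2×1→0
Count of 27: 4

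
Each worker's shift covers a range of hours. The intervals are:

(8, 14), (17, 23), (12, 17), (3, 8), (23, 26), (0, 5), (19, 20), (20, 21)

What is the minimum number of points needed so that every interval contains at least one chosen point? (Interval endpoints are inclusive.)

4

Process intervals by earliest right end; each time one isn't hit yet, stab at its right endpoint.
Sorted: [0,5] [3,8] [8,14] [12,17] [19,20] [20,21] [17,23] [23,26]
{[0,5],[3,8]} hit by 5; {[8,14],[12,17]} hit by 14; {[19,20],[20,21],[17,23]} hit by 20; {[23,26]} hit by 26.
Points: 5, 14, 20, 26 (4 total).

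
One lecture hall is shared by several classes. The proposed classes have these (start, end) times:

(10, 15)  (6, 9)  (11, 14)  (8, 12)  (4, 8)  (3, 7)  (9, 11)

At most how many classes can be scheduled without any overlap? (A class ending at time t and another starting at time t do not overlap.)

3

By end time: (3,7), (4,8), (6,9), (9,11), (8,12), (11,14), (10,15).
Pick (3,7); next start ≥ 7 → (9,11); next start ≥ 11 → (11,14).
Selected 3 classes.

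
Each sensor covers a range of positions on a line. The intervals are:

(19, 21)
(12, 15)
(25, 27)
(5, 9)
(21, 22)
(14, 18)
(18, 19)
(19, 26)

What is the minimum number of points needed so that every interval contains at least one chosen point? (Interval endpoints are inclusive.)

5

Process intervals by earliest right end; each time one isn't hit yet, stab at its right endpoint.
By right end: [5,9]  [12,15]  [14,18]  [18,19]  [19,21]  [21,22]  [19,26]  [25,27]
[5,9] uncovered → point at 9; [12,15] uncovered → point at 15; [18,19] uncovered → point at 19; [21,22] uncovered → point at 22; [25,27] uncovered → point at 27.
Points: 9, 15, 19, 22, 27 (5 total).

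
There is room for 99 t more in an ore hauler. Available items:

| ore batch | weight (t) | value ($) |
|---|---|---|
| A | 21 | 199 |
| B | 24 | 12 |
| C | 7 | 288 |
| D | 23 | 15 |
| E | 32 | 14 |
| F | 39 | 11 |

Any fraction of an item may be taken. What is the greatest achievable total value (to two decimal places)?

Sort by value per unit weight and fill in that order.
Ratios (sorted): C 41.14, A 9.48, D 0.65, B 0.50, E 0.44, F 0.28
take C (7 @ 288); take A (21 @ 199); take D (23 @ 15); take B (24 @ 12); take 24/32 of E → 10.50. Capacity used 99/99.
Total value = 524.50

524.50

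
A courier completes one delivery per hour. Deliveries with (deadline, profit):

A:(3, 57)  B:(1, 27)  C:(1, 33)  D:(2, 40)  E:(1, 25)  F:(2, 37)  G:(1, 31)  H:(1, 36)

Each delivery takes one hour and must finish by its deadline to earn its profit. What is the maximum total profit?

Take jobs in profit order; each goes to the latest open slot no later than its deadline.
By profit: A(d3,57), D(d2,40), F(d2,37), H(d1,36), C(d1,33), G(d1,31), B(d1,27), E(d1,25)
A→slot 3; D→slot 2; F→slot 1; H skipped; C skipped; G skipped; B skipped; E skipped.
Profit = 37 + 40 + 57 = 134

134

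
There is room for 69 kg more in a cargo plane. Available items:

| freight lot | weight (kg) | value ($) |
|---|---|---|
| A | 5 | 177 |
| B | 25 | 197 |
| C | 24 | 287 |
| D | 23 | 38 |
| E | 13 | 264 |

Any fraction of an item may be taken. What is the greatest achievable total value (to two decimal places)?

928.30

Sort by value per unit weight and fill in that order.
Ratios (sorted): A 35.40, E 20.31, C 11.96, B 7.88, D 1.65
take A (5 @ 177); take E (13 @ 264); take C (24 @ 287); take B (25 @ 197); take 2/23 of D → 3.30. Capacity used 69/69.
Total value = 928.30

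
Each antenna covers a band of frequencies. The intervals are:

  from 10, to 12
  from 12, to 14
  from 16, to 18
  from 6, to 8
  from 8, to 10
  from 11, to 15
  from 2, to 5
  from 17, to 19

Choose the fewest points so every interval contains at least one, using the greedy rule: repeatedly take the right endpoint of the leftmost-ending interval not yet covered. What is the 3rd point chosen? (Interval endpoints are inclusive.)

12

Process intervals by earliest right end; each time one isn't hit yet, stab at its right endpoint.
Sorted: [2,5] [6,8] [8,10] [10,12] [12,14] [11,15] [16,18] [17,19]
{[2,5]} hit by 5; {[6,8],[8,10]} hit by 8; {[10,12],[12,14],[11,15]} hit by 12; {[16,18],[17,19]} hit by 18.
Points: 5, 8, 12, 18 (4 total).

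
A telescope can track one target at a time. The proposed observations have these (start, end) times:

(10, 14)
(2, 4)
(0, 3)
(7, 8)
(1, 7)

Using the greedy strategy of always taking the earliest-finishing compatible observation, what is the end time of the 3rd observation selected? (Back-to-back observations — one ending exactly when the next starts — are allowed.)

Greedy by earliest finish: after sorting by end time, pick each interval compatible with the last pick.
By end time: (0,3), (2,4), (1,7), (7,8), (10,14).
Pick (0,3); next start ≥ 3 → (7,8); next start ≥ 8 → (10,14).
Selected: (0,3) (7,8) (10,14)

14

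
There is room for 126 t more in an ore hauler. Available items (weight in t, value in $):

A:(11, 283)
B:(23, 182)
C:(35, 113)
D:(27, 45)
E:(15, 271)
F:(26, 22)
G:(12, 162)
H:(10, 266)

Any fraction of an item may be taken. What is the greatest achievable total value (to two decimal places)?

Order: H (266/10=26.60) > A (283/11=25.73) > E (271/15=18.07) > G (162/12=13.50) > B (182/23=7.91) > C (113/35=3.23) > D (45/27=1.67) > F (22/26=0.85)
Fill: take H (10 @ 266) → take A (11 @ 283) → take E (15 @ 271) → take G (12 @ 162) → take B (23 @ 182) → take C (35 @ 113) → take 20/27 of D → 33.33; 126/126 used.
Total value = 1310.33

1310.33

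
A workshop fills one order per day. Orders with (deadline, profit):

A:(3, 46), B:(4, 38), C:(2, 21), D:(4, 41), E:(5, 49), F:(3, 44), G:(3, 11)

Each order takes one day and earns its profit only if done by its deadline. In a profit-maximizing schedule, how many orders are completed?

Take jobs in profit order; each goes to the latest open slot no later than its deadline.
Profit order: E=49 A=46 F=44 D=41 B=38 C=21 G=11
Assign: E→slot 5, A→slot 3, F→slot 2, D→slot 4, B→slot 1, C skipped, G skipped.
Slots: [1:B] [2:F] [3:A] [4:D] [5:E]
5 of 7 scheduled.

5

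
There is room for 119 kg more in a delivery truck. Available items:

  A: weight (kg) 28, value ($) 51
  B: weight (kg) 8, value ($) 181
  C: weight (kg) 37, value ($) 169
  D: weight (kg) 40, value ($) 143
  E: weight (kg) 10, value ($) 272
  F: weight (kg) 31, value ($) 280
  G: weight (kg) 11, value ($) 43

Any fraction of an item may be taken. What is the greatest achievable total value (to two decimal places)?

1023.65

Greedy by value/weight ratio, highest first.
Ratios (sorted): E 27.20, B 22.62, F 9.03, C 4.57, G 3.91, D 3.58, A 1.82
take E (10 @ 272); take B (8 @ 181); take F (31 @ 280); take C (37 @ 169); take G (11 @ 43); take 22/40 of D → 78.65. Capacity used 119/119.
Total value = 1023.65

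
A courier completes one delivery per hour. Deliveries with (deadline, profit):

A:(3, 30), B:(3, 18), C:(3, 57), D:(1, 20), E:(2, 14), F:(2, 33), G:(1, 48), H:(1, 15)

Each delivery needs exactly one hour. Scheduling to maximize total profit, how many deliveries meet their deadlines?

Profit order: C=57 G=48 F=33 A=30 D=20 B=18 H=15 E=14
Assign: C→slot 3, G→slot 1, F→slot 2, A skipped, D skipped, B skipped, H skipped, E skipped.
Slots: [1:G] [2:F] [3:C]
3 of 8 scheduled.

3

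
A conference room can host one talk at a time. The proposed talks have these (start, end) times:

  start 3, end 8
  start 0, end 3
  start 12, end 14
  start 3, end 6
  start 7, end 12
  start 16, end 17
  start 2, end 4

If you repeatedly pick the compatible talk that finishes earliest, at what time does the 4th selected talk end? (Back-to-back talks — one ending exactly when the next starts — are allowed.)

14

Sort by end time and greedily take each interval whose start is ≥ the last chosen end.
By end time: (0,3), (2,4), (3,6), (3,8), (7,12), (12,14), (16,17).
Pick (0,3); next start ≥ 3 → (3,6); next start ≥ 6 → (7,12); next start ≥ 12 → (12,14); next start ≥ 14 → (16,17).
Selected: (0,3) (3,6) (7,12) (12,14) (16,17)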